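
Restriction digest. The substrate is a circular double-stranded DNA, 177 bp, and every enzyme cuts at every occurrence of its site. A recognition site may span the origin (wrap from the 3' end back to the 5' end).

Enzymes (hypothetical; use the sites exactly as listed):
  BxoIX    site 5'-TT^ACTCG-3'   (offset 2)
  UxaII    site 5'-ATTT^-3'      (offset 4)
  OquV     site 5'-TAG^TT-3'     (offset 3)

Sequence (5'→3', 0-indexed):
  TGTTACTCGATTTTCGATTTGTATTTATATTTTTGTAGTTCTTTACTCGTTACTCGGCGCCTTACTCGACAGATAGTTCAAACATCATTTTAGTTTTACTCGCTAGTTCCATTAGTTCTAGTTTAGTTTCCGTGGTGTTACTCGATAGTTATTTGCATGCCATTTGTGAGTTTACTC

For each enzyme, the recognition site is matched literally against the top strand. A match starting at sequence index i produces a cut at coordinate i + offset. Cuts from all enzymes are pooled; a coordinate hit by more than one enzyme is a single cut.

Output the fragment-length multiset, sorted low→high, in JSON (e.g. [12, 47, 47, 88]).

[3,4,5,6,6,6,6,6,6,7,7,9,9,9,9,11,12,13,13,14,16]

Site scan:
  BxoIX TTACTCG/2: at [2, 42, 49, 61, 95, 137] ⇒ [4, 44, 51, 63, 97, 139]
  UxaII ATTT/4: at [9, 16, 22, 28, 86, 150, 161] ⇒ [13, 20, 26, 32, 90, 154, 165]
  OquV TAGTT/3: at [35, 73, 90, 103, 112, 118, 123, 145] ⇒ [38, 76, 93, 106, 115, 121, 126, 148]

All cut coordinates (distinct, sorted): [4, 13, 20, 26, 32, 38, 44, 51, 63, 76, 90, 93, 97, 106, 115, 121, 126, 139, 148, 154, 165]

Fragments:
  4→13: 9 bp
  13→20: 7 bp
  20→26: 6 bp
  26→32: 6 bp
  32→38: 6 bp
  38→44: 6 bp
  44→51: 7 bp
  51→63: 12 bp
  63→76: 13 bp
  76→90: 14 bp
  90→93: 3 bp
  93→97: 4 bp
  97→106: 9 bp
  106→115: 9 bp
  115→121: 6 bp
  121→126: 5 bp
  126→139: 13 bp
  139→148: 9 bp
  148→154: 6 bp
  154→165: 11 bp
  165→4 (wrap): 177-165+4 = 16 bp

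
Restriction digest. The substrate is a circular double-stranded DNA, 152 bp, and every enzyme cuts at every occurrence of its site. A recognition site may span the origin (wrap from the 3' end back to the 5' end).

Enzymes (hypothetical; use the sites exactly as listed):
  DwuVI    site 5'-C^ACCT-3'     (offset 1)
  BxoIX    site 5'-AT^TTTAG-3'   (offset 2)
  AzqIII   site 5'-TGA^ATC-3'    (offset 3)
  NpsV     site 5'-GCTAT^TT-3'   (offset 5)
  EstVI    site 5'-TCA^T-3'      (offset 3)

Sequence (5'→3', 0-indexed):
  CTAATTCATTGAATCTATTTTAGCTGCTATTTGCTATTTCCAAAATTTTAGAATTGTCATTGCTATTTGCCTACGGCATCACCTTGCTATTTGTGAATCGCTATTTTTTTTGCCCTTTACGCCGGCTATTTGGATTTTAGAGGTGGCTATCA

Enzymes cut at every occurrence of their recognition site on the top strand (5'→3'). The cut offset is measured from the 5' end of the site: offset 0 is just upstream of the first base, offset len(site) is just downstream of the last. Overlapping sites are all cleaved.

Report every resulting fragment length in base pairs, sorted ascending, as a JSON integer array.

Per-enzyme occurrences:
  DwuVI (CACCT, off=1): starts [79] → cuts [80]
  BxoIX (ATTTTAG, off=2): starts [16, 44, 133] → cuts [18, 46, 135]
  AzqIII (TGAATC, off=3): starts [9, 93] → cuts [12, 96]
  NpsV (GCTATTT, off=5): starts [25, 32, 61, 85, 99, 124] → cuts [30, 37, 66, 90, 104, 129]
  EstVI (TCAT, off=3): starts [5, 56] → cuts [8, 59]

All cut coordinates (distinct, sorted): [8, 12, 18, 30, 37, 46, 59, 66, 80, 90, 96, 104, 129, 135]

Fragment lengths:
  8→12: 4 bp
  12→18: 6 bp
  18→30: 12 bp
  30→37: 7 bp
  37→46: 9 bp
  46→59: 13 bp
  59→66: 7 bp
  66→80: 14 bp
  80→90: 10 bp
  90→96: 6 bp
  96→104: 8 bp
  104→129: 25 bp
  129→135: 6 bp
  135→8 (wrap): 152-135+8 = 25 bp

[4,6,6,6,7,7,8,9,10,12,13,14,25,25]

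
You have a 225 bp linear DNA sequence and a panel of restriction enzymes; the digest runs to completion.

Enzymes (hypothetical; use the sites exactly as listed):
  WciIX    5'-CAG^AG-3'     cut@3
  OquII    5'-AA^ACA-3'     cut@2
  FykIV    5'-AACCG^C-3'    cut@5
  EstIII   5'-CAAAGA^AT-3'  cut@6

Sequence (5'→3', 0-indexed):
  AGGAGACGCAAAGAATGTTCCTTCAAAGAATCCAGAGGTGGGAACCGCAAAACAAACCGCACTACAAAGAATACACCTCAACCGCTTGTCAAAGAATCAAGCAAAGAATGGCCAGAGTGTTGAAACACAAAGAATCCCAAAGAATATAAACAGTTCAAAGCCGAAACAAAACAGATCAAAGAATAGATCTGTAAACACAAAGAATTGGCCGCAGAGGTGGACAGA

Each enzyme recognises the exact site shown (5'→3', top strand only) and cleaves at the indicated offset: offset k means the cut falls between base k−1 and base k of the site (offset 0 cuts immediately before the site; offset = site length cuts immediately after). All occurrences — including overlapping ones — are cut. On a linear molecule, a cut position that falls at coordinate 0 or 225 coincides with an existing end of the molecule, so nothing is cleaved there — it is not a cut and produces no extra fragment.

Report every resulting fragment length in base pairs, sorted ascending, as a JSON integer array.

[4,5,6,6,8,8,9,9,9,10,11,11,11,11,12,12,12,12,14,14,15,16]

Site scan:
  WciIX CAGAG/3: at [32, 112, 211] ⇒ [35, 115, 214]
  OquII AAACA/2: at [49, 122, 147, 163, 168, 192] ⇒ [51, 124, 149, 165, 170, 194]
  FykIV AACCGC/5: at [42, 54, 79] ⇒ [47, 59, 84]
  EstIII CAAAGAAT/6: at [8, 23, 64, 89, 101, 127, 137, 176, 197] ⇒ [14, 29, 70, 95, 107, 133, 143, 182, 203]

Pooled cuts: [14, 29, 35, 47, 51, 59, 70, 84, 95, 107, 115, 124, 133, 143, 149, 165, 170, 182, 194, 203, 214]

Fragments:
  [0,14): 14 bp
  [14,29): 15 bp
  [29,35): 6 bp
  [35,47): 12 bp
  [47,51): 4 bp
  [51,59): 8 bp
  [59,70): 11 bp
  [70,84): 14 bp
  [84,95): 11 bp
  [95,107): 12 bp
  [107,115): 8 bp
  [115,124): 9 bp
  [124,133): 9 bp
  [133,143): 10 bp
  [143,149): 6 bp
  [149,165): 16 bp
  [165,170): 5 bp
  [170,182): 12 bp
  [182,194): 12 bp
  [194,203): 9 bp
  [203,214): 11 bp
  [214,225): 11 bp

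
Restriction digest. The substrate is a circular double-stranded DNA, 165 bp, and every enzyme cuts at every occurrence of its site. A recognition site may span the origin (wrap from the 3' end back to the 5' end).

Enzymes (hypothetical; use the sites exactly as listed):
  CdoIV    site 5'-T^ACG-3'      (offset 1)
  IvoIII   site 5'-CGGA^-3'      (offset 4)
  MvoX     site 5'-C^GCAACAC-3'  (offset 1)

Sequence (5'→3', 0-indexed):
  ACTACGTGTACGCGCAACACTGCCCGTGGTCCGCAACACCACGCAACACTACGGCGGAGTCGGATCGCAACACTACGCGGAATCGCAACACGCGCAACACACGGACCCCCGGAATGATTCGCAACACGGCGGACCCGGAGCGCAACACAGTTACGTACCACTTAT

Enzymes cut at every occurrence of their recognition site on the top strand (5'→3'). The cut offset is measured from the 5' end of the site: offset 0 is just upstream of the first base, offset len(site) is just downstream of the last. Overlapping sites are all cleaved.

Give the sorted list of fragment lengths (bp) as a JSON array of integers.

Per-enzyme occurrences:
  CdoIV (TACG, off=1): starts [2, 8, 49, 73, 151] → cuts [3, 9, 50, 74, 152]
  IvoIII (CGGA, off=4): starts [54, 60, 77, 101, 109, 129, 135] → cuts [58, 64, 81, 105, 113, 133, 139]
  MvoX (CGCAACAC, off=1): starts [12, 31, 41, 65, 83, 92, 119, 140] → cuts [13, 32, 42, 66, 84, 93, 120, 141]

Pooled cuts: [3, 9, 13, 32, 42, 50, 58, 64, 66, 74, 81, 84, 93, 105, 113, 120, 133, 139, 141, 152]

Fragments:
  3→9: 6 bp
  9→13: 4 bp
  13→32: 19 bp
  32→42: 10 bp
  42→50: 8 bp
  50→58: 8 bp
  58→64: 6 bp
  64→66: 2 bp
  66→74: 8 bp
  74→81: 7 bp
  81→84: 3 bp
  84→93: 9 bp
  93→105: 12 bp
  105→113: 8 bp
  113→120: 7 bp
  120→133: 13 bp
  133→139: 6 bp
  139→141: 2 bp
  141→152: 11 bp
  152→3 (wrap): 165-152+3 = 16 bp

[2,2,3,4,6,6,6,7,7,8,8,8,8,9,10,11,12,13,16,19]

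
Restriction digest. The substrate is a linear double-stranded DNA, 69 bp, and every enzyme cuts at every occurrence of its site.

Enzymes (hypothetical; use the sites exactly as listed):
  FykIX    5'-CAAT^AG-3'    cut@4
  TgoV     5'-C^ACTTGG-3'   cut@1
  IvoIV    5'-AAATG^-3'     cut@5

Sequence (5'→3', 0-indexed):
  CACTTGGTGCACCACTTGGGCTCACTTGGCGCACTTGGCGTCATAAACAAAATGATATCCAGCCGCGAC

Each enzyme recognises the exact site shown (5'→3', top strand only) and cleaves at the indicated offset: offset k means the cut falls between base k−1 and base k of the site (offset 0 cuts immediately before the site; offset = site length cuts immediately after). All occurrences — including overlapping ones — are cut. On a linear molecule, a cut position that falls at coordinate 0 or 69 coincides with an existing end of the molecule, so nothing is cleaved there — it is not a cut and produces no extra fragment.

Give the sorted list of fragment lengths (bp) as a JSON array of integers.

Scan for sites:
  FykIX (CAATAG, off=4): no sites
  TgoV CACTTGG/1: at [0, 12, 22, 31] ⇒ [1, 13, 23, 32]
  IvoIV AAATG/5: at [49] ⇒ [54]

All cut coordinates (distinct, sorted): [1, 13, 23, 32, 54]

Fragments:
  [0,1): 1 bp
  [1,13): 12 bp
  [13,23): 10 bp
  [23,32): 9 bp
  [32,54): 22 bp
  [54,69): 15 bp

[1,9,10,12,15,22]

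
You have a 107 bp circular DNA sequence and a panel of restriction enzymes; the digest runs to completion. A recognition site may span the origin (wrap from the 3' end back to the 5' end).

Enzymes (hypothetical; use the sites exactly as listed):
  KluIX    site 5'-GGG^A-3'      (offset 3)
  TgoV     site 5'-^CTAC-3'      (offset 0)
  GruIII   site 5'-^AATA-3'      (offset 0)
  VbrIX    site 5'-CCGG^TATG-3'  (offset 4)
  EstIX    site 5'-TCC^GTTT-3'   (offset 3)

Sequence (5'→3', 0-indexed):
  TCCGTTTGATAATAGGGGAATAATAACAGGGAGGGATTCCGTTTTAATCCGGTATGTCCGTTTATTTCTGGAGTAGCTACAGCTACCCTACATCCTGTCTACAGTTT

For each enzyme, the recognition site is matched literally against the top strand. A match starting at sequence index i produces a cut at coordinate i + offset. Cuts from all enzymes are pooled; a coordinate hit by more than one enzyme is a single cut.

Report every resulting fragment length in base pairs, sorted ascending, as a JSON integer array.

[3,4,5,5,6,7,7,8,10,11,12,12,17]

Scan for sites:
  KluIX GGGA/3: at [15, 28, 32] ⇒ [18, 31, 35]
  TgoV CTAC/0: at [76, 82, 87, 98] ⇒ [76, 82, 87, 98]
  GruIII AATA/0: at [10, 18, 21] ⇒ [10, 18, 21]
  VbrIX CCGGTATG/4: at [48] ⇒ [52]
  EstIX TCCGTTT/3: at [0, 37, 56] ⇒ [3, 40, 59]

All cut coordinates (distinct, sorted): [3, 10, 18, 21, 31, 35, 40, 52, 59, 76, 82, 87, 98]

Fragment lengths:
  3→10: 7 bp
  10→18: 8 bp
  18→21: 3 bp
  21→31: 10 bp
  31→35: 4 bp
  35→40: 5 bp
  40→52: 12 bp
  52→59: 7 bp
  59→76: 17 bp
  76→82: 6 bp
  82→87: 5 bp
  87→98: 11 bp
  98→3 (wrap): 107-98+3 = 12 bp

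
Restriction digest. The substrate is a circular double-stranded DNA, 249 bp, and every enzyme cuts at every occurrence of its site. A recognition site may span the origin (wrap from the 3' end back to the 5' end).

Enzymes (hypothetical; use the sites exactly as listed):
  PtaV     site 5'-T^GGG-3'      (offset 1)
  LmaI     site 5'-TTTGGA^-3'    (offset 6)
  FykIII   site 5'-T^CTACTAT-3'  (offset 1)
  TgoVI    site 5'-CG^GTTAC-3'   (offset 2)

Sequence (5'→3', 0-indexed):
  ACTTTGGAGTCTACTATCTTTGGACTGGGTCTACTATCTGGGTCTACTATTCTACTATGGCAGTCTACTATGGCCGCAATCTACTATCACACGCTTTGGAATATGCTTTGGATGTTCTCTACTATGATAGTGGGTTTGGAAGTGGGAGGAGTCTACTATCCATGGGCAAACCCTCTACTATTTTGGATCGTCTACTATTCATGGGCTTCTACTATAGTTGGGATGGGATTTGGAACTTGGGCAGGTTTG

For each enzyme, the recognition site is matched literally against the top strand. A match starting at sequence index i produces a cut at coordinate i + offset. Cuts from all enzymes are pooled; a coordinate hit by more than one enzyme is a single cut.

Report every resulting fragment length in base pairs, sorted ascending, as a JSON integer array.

[2,2,3,4,4,4,4,5,6,6,8,9,9,9,10,11,11,11,11,12,13,13,13,14,16,19,20]

Site scan:
  PtaV (TGGG, off=1): starts [25, 38, 130, 142, 162, 201, 218, 223, 237] → cuts [26, 39, 131, 143, 163, 202, 219, 224, 238]
  LmaI (TTTGGA, off=6): starts [2, 18, 94, 106, 134, 181, 228] → cuts [8, 24, 100, 112, 140, 187, 234]
  FykIII (TCTACTAT, off=1): starts [9, 29, 42, 50, 63, 79, 117, 151, 173, 190, 207] → cuts [10, 30, 43, 51, 64, 80, 118, 152, 174, 191, 208]
  TgoVI (CGGTTAC, off=2): no sites

All cut coordinates (distinct, sorted): [8, 10, 24, 26, 30, 39, 43, 51, 64, 80, 100, 112, 118, 131, 140, 143, 152, 163, 174, 187, 191, 202, 208, 219, 224, 234, 238]

Fragment lengths:
  8→10: 2 bp
  10→24: 14 bp
  24→26: 2 bp
  26→30: 4 bp
  30→39: 9 bp
  39→43: 4 bp
  43→51: 8 bp
  51→64: 13 bp
  64→80: 16 bp
  80→100: 20 bp
  100→112: 12 bp
  112→118: 6 bp
  118→131: 13 bp
  131→140: 9 bp
  140→143: 3 bp
  143→152: 9 bp
  152→163: 11 bp
  163→174: 11 bp
  174→187: 13 bp
  187→191: 4 bp
  191→202: 11 bp
  202→208: 6 bp
  208→219: 11 bp
  219→224: 5 bp
  224→234: 10 bp
  234→238: 4 bp
  238→8 (wrap): 249-238+8 = 19 bp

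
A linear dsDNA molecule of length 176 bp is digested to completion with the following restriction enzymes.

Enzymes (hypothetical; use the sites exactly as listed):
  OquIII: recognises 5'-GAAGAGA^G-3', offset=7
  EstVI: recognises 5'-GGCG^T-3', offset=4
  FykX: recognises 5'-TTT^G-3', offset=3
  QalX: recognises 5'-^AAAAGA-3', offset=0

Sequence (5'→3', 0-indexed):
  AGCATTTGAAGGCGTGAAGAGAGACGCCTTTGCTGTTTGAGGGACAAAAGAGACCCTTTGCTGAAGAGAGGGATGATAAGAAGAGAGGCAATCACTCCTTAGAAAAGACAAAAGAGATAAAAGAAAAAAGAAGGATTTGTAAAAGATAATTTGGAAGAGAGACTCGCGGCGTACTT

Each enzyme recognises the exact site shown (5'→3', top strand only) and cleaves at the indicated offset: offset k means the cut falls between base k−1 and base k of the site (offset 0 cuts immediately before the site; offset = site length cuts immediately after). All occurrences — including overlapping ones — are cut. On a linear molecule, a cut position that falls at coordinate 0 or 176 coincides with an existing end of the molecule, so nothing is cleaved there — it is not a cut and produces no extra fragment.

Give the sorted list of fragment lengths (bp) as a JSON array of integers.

Per-enzyme occurrences:
  OquIII GAAGAGAG/7: at [15, 62, 79, 153] ⇒ [22, 69, 86, 160]
  EstVI GGCGT/4: at [10, 167] ⇒ [14, 171]
  FykX TTTG/3: at [4, 28, 35, 56, 135, 149] ⇒ [7, 31, 38, 59, 138, 152]
  QalX AAAAGA/0: at [45, 102, 109, 118, 125, 140] ⇒ [45, 102, 109, 118, 125, 140]

All cut coordinates (distinct, sorted): [7, 14, 22, 31, 38, 45, 59, 69, 86, 102, 109, 118, 125, 138, 140, 152, 160, 171]

Fragment lengths:
  [0,7): 7 bp
  [7,14): 7 bp
  [14,22): 8 bp
  [22,31): 9 bp
  [31,38): 7 bp
  [38,45): 7 bp
  [45,59): 14 bp
  [59,69): 10 bp
  [69,86): 17 bp
  [86,102): 16 bp
  [102,109): 7 bp
  [109,118): 9 bp
  [118,125): 7 bp
  [125,138): 13 bp
  [138,140): 2 bp
  [140,152): 12 bp
  [152,160): 8 bp
  [160,171): 11 bp
  [171,176): 5 bp

[2,5,7,7,7,7,7,7,8,8,9,9,10,11,12,13,14,16,17]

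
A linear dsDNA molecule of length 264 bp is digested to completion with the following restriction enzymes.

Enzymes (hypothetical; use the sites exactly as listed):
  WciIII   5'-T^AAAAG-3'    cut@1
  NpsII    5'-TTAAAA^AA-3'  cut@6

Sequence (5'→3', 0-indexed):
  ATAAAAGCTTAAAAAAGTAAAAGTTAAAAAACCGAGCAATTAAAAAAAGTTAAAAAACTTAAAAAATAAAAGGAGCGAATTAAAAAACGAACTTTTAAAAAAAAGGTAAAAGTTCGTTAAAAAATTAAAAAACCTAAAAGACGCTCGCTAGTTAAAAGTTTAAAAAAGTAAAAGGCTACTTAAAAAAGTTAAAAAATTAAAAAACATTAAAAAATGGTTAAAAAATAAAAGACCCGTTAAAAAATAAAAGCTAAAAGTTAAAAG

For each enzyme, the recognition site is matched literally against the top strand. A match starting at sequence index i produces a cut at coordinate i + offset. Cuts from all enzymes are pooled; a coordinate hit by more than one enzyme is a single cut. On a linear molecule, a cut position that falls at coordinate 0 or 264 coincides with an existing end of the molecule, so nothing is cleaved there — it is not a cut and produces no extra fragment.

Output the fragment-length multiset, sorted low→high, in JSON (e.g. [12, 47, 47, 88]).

[2,3,3,3,4,4,5,5,7,7,7,8,8,9,9,10,10,11,11,12,12,15,15,16,16,16,18,18]

Scan for sites:
  WciIII TAAAAG/1: at [1, 17, 66, 106, 134, 152, 168, 225, 244, 251, 258] ⇒ [2, 18, 67, 107, 135, 153, 169, 226, 245, 252, 259]
  NpsII TTAAAAAA/6: at [8, 23, 39, 49, 58, 79, 94, 116, 124, 159, 179, 188, 196, 206, 217, 236] ⇒ [14, 29, 45, 55, 64, 85, 100, 122, 130, 165, 185, 194, 202, 212, 223, 242]

All cut coordinates (distinct, sorted): [2, 14, 18, 29, 45, 55, 64, 67, 85, 100, 107, 122, 130, 135, 153, 165, 169, 185, 194, 202, 212, 223, 226, 242, 245, 252, 259]

Fragments:
  [0,2): 2 bp
  [2,14): 12 bp
  [14,18): 4 bp
  [18,29): 11 bp
  [29,45): 16 bp
  [45,55): 10 bp
  [55,64): 9 bp
  [64,67): 3 bp
  [67,85): 18 bp
  [85,100): 15 bp
  [100,107): 7 bp
  [107,122): 15 bp
  [122,130): 8 bp
  [130,135): 5 bp
  [135,153): 18 bp
  [153,165): 12 bp
  [165,169): 4 bp
  [169,185): 16 bp
  [185,194): 9 bp
  [194,202): 8 bp
  [202,212): 10 bp
  [212,223): 11 bp
  [223,226): 3 bp
  [226,242): 16 bp
  [242,245): 3 bp
  [245,252): 7 bp
  [252,259): 7 bp
  [259,264): 5 bp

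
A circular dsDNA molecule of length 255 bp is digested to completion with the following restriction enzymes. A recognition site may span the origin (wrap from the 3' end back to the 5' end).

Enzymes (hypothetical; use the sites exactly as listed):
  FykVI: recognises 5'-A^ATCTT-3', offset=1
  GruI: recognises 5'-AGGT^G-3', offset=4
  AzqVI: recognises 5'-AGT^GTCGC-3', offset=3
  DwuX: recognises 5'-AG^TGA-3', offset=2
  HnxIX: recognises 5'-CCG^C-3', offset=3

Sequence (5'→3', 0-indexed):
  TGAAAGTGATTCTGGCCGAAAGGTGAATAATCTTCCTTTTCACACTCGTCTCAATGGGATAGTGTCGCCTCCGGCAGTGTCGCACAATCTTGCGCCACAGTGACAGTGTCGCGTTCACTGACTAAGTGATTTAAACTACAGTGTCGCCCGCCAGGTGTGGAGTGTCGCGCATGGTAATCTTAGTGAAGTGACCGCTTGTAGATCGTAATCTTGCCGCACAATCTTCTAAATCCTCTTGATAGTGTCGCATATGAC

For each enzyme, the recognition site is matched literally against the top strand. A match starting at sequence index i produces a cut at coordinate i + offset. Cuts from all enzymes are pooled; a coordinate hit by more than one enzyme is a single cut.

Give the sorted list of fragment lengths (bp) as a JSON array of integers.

Per-enzyme occurrences:
  FykVI AATCTT/1: at [28, 85, 175, 206, 219] ⇒ [29, 86, 176, 207, 220]
  GruI AGGTG/4: at [20, 152] ⇒ [24, 156]
  AzqVI AGTGTCGC/3: at [60, 75, 104, 139, 160, 240] ⇒ [63, 78, 107, 142, 163, 243]
  DwuX AGTGA/2: at [4, 98, 124, 181, 186] ⇒ [6, 100, 126, 183, 188]
  HnxIX CCGC/3: at [147, 191, 213] ⇒ [150, 194, 216]

Pooled cuts: [6, 24, 29, 63, 78, 86, 100, 107, 126, 142, 150, 156, 163, 176, 183, 188, 194, 207, 216, 220, 243]

Fragment lengths:
  6→24: 18 bp
  24→29: 5 bp
  29→63: 34 bp
  63→78: 15 bp
  78→86: 8 bp
  86→100: 14 bp
  100→107: 7 bp
  107→126: 19 bp
  126→142: 16 bp
  142→150: 8 bp
  150→156: 6 bp
  156→163: 7 bp
  163→176: 13 bp
  176→183: 7 bp
  183→188: 5 bp
  188→194: 6 bp
  194→207: 13 bp
  207→216: 9 bp
  216→220: 4 bp
  220→243: 23 bp
  243→6 (wrap): 255-243+6 = 18 bp

[4,5,5,6,6,7,7,7,8,8,9,13,13,14,15,16,18,18,19,23,34]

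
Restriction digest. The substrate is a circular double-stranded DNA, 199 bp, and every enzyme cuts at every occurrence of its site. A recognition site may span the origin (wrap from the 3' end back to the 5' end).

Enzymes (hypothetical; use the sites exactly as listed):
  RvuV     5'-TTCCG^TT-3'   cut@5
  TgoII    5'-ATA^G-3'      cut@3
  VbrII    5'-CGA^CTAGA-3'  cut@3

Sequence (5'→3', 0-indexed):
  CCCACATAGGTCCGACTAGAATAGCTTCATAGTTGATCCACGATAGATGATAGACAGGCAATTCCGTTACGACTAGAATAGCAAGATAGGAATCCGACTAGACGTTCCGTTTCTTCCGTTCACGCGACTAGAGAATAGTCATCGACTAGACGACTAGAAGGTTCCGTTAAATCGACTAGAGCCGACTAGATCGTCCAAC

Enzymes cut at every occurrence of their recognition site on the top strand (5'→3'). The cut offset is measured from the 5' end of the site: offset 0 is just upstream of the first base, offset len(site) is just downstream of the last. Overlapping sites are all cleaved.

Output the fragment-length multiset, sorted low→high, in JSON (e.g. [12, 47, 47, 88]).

[6,7,7,8,8,8,8,8,8,9,9,9,9,10,10,12,13,14,14,22]

Site scan:
  RvuV TTCCGTT/5: at [61, 104, 113, 161] ⇒ [66, 109, 118, 166]
  TgoII ATAG/3: at [5, 20, 28, 42, 49, 77, 85, 134] ⇒ [8, 23, 31, 45, 52, 80, 88, 137]
  VbrII CGACTAGA/3: at [12, 69, 94, 124, 142, 150, 172, 182] ⇒ [15, 72, 97, 127, 145, 153, 175, 185]

All cut coordinates (distinct, sorted): [8, 15, 23, 31, 45, 52, 66, 72, 80, 88, 97, 109, 118, 127, 137, 145, 153, 166, 175, 185]

Fragment lengths:
  8→15: 7 bp
  15→23: 8 bp
  23→31: 8 bp
  31→45: 14 bp
  45→52: 7 bp
  52→66: 14 bp
  66→72: 6 bp
  72→80: 8 bp
  80→88: 8 bp
  88→97: 9 bp
  97→109: 12 bp
  109→118: 9 bp
  118→127: 9 bp
  127→137: 10 bp
  137→145: 8 bp
  145→153: 8 bp
  153→166: 13 bp
  166→175: 9 bp
  175→185: 10 bp
  185→8 (wrap): 199-185+8 = 22 bp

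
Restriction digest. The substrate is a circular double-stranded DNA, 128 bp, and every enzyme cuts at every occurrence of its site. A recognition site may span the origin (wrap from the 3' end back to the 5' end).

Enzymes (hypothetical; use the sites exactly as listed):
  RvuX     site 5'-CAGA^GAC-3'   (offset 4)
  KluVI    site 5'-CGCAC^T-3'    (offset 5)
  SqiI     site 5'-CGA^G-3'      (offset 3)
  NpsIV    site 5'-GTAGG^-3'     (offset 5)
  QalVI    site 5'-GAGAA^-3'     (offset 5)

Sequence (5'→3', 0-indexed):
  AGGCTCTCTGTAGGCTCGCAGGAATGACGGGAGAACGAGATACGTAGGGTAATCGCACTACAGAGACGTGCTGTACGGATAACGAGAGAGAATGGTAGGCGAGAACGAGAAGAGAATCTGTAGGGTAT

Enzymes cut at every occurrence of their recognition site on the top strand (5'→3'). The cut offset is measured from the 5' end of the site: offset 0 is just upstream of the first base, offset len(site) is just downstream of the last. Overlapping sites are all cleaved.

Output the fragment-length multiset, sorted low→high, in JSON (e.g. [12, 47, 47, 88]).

Per-enzyme occurrences:
  RvuX CAGAGAC/4: at [60] ⇒ [64]
  KluVI CGCACT/5: at [53] ⇒ [58]
  SqiI CGAG/3: at [35, 82, 99, 105] ⇒ [38, 85, 102, 108]
  NpsIV GTAGG/5: at [9, 43, 94, 119] ⇒ [14, 48, 99, 124]
  QalVI GAGAA/5: at [30, 87, 100, 106, 111] ⇒ [35, 92, 105, 111, 116]

Pooled cuts: [14, 35, 38, 48, 58, 64, 85, 92, 99, 102, 105, 108, 111, 116, 124]

Fragment lengths:
  14→35: 21 bp
  35→38: 3 bp
  38→48: 10 bp
  48→58: 10 bp
  58→64: 6 bp
  64→85: 21 bp
  85→92: 7 bp
  92→99: 7 bp
  99→102: 3 bp
  102→105: 3 bp
  105→108: 3 bp
  108→111: 3 bp
  111→116: 5 bp
  116→124: 8 bp
  124→14 (wrap): 128-124+14 = 18 bp

[3,3,3,3,3,5,6,7,7,8,10,10,18,21,21]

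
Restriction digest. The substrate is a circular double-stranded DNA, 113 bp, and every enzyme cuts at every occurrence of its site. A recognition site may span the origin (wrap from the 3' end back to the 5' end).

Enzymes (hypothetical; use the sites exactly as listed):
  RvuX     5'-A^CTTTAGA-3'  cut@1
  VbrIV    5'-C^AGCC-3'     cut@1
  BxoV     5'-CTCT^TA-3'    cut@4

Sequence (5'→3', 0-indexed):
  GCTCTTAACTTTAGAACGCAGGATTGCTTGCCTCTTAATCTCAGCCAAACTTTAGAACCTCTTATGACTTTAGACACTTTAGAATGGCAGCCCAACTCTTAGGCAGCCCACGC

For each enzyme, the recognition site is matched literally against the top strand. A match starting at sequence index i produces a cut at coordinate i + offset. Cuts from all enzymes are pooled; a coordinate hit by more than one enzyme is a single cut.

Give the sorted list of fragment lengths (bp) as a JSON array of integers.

Per-enzyme occurrences:
  RvuX ACTTTAGA/1: at [7, 48, 66, 75] ⇒ [8, 49, 67, 76]
  VbrIV CAGCC/1: at [41, 87, 103] ⇒ [42, 88, 104]
  BxoV CTCTTA/4: at [1, 31, 58, 95] ⇒ [5, 35, 62, 99]

Pooled cuts: [5, 8, 35, 42, 49, 62, 67, 76, 88, 99, 104]

Fragments:
  5→8: 3 bp
  8→35: 27 bp
  35→42: 7 bp
  42→49: 7 bp
  49→62: 13 bp
  62→67: 5 bp
  67→76: 9 bp
  76→88: 12 bp
  88→99: 11 bp
  99→104: 5 bp
  104→5 (wrap): 113-104+5 = 14 bp

[3,5,5,7,7,9,11,12,13,14,27]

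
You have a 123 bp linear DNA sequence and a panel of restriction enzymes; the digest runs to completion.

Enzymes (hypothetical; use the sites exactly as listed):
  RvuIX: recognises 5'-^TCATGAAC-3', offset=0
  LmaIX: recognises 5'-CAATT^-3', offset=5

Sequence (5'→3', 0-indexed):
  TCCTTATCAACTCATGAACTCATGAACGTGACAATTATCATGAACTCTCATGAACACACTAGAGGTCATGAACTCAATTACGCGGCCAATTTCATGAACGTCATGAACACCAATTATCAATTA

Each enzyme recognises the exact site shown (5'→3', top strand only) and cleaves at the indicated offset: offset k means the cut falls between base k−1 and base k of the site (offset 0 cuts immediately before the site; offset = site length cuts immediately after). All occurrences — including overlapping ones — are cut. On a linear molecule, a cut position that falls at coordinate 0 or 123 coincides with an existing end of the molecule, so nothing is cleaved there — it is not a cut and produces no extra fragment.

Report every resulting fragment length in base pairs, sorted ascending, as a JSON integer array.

[1,1,7,8,9,10,11,12,14,15,17,18]

Site scan:
  RvuIX (TCATGAAC, off=0): starts [11, 19, 37, 47, 65, 91, 100] → cuts [11, 19, 37, 47, 65, 91, 100]
  LmaIX (CAATT, off=5): starts [31, 74, 86, 110, 117] → cuts [36, 79, 91, 115, 122]

Pooled cuts: [11, 19, 36, 37, 47, 65, 79, 91, 100, 115, 122]

Fragments:
  [0,11): 11 bp
  [11,19): 8 bp
  [19,36): 17 bp
  [36,37): 1 bp
  [37,47): 10 bp
  [47,65): 18 bp
  [65,79): 14 bp
  [79,91): 12 bp
  [91,100): 9 bp
  [100,115): 15 bp
  [115,122): 7 bp
  [122,123): 1 bp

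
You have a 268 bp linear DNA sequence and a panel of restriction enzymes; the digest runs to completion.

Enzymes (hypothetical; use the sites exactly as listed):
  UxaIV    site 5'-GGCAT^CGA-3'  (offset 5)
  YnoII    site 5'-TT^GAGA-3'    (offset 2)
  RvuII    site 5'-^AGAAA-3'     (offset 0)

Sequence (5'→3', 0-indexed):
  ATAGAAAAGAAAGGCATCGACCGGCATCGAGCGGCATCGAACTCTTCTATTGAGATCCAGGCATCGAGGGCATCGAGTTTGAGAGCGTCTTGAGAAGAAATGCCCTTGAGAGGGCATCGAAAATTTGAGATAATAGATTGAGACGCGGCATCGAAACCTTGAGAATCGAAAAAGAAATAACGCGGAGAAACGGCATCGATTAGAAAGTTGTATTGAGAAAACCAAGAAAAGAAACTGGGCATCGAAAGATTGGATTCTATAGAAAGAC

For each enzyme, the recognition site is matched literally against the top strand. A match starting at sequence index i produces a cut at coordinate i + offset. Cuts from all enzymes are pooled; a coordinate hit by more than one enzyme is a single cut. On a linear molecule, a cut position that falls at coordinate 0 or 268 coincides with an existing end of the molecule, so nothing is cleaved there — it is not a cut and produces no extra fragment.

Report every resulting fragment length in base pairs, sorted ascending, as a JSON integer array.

[1,2,4,5,5,5,7,8,9,9,9,9,10,10,10,10,11,11,12,12,12,13,13,13,13,13,14,18]

Per-enzyme occurrences:
  UxaIV GGCATCGA/5: at [12, 22, 32, 59, 68, 112, 146, 191, 237] ⇒ [17, 27, 37, 64, 73, 117, 151, 196, 242]
  YnoII TTGAGA/2: at [49, 78, 89, 105, 124, 137, 158, 212] ⇒ [51, 80, 91, 107, 126, 139, 160, 214]
  RvuII AGAAA/0: at [2, 7, 95, 172, 185, 201, 215, 224, 229, 260] ⇒ [2, 7, 95, 172, 185, 201, 215, 224, 229, 260]

Pooled cuts: [2, 7, 17, 27, 37, 51, 64, 73, 80, 91, 95, 107, 117, 126, 139, 151, 160, 172, 185, 196, 201, 214, 215, 224, 229, 242, 260]

Fragments:
  [0,2): 2 bp
  [2,7): 5 bp
  [7,17): 10 bp
  [17,27): 10 bp
  [27,37): 10 bp
  [37,51): 14 bp
  [51,64): 13 bp
  [64,73): 9 bp
  [73,80): 7 bp
  [80,91): 11 bp
  [91,95): 4 bp
  [95,107): 12 bp
  [107,117): 10 bp
  [117,126): 9 bp
  [126,139): 13 bp
  [139,151): 12 bp
  [151,160): 9 bp
  [160,172): 12 bp
  [172,185): 13 bp
  [185,196): 11 bp
  [196,201): 5 bp
  [201,214): 13 bp
  [214,215): 1 bp
  [215,224): 9 bp
  [224,229): 5 bp
  [229,242): 13 bp
  [242,260): 18 bp
  [260,268): 8 bp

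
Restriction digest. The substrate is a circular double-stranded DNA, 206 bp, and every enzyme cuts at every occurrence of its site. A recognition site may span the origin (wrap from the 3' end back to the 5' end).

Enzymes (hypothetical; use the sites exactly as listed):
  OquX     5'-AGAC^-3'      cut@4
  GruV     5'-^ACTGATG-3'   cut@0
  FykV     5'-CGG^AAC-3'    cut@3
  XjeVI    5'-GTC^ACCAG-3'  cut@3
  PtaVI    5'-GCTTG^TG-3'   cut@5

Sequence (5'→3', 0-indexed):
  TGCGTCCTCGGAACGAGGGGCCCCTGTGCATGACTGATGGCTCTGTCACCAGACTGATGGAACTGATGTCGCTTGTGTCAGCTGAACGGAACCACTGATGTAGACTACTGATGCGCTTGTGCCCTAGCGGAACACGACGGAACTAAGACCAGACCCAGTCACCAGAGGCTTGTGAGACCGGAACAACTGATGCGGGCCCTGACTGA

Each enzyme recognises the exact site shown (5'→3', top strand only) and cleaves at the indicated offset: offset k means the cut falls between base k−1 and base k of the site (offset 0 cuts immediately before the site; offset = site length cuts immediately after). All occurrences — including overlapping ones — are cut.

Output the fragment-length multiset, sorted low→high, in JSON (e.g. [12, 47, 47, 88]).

[1,2,3,4,4,5,5,6,6,7,9,10,11,12,12,13,14,14,15,16,16,21]

Scan for sites:
  OquX (AGAC, off=4): starts [50, 101, 145, 150, 174] → cuts [54, 105, 149, 154, 178]
  GruV (ACTGATG, off=0): starts [32, 52, 61, 93, 106, 185, 201] → cuts [32, 52, 61, 93, 106, 185, 201]
  FykV (CGGAAC, off=3): starts [8, 86, 127, 137, 178] → cuts [11, 89, 130, 140, 181]
  XjeVI (GTCACCAG, off=3): starts [44, 157] → cuts [47, 160]
  PtaVI (GCTTGTG, off=5): starts [70, 114, 167] → cuts [75, 119, 172]

Pooled cuts: [11, 32, 47, 52, 54, 61, 75, 89, 93, 105, 106, 119, 130, 140, 149, 154, 160, 172, 178, 181, 185, 201]

Fragment lengths:
  11→32: 21 bp
  32→47: 15 bp
  47→52: 5 bp
  52→54: 2 bp
  54→61: 7 bp
  61→75: 14 bp
  75→89: 14 bp
  89→93: 4 bp
  93→105: 12 bp
  105→106: 1 bp
  106→119: 13 bp
  119→130: 11 bp
  130→140: 10 bp
  140→149: 9 bp
  149→154: 5 bp
  154→160: 6 bp
  160→172: 12 bp
  172→178: 6 bp
  178→181: 3 bp
  181→185: 4 bp
  185→201: 16 bp
  201→11 (wrap): 206-201+11 = 16 bp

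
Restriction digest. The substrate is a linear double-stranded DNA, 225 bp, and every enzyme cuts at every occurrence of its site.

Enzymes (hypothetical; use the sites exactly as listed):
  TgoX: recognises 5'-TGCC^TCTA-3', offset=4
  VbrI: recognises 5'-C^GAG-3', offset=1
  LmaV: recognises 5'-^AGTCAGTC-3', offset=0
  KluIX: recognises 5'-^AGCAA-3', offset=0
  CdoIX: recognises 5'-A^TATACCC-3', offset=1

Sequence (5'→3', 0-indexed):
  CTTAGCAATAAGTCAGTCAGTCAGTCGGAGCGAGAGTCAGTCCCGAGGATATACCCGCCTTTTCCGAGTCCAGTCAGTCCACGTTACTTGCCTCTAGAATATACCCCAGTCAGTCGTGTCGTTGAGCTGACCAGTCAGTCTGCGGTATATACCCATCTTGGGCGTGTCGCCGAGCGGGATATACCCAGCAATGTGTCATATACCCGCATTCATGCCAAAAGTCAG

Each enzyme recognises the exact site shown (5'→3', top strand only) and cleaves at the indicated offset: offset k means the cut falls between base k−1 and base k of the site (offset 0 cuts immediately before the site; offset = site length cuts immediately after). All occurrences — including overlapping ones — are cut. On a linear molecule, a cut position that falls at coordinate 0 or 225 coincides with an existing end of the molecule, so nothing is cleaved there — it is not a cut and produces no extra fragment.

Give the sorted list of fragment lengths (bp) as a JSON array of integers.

[3,3,4,4,5,6,7,7,7,8,8,10,12,13,15,16,21,24,25,27]

Site scan:
  TgoX TGCCTCTA/4: at [88] ⇒ [92]
  VbrI CGAG/1: at [30, 43, 64, 170] ⇒ [31, 44, 65, 171]
  LmaV AGTCAGTC/0: at [10, 14, 18, 34, 71, 107, 132] ⇒ [10, 14, 18, 34, 71, 107, 132]
  KluIX AGCAA/0: at [3, 186] ⇒ [3, 186]
  CdoIX ATATACCC/1: at [48, 98, 146, 178, 197] ⇒ [49, 99, 147, 179, 198]

All cut coordinates (distinct, sorted): [3, 10, 14, 18, 31, 34, 44, 49, 65, 71, 92, 99, 107, 132, 147, 171, 179, 186, 198]

Fragment lengths:
  [0,3): 3 bp
  [3,10): 7 bp
  [10,14): 4 bp
  [14,18): 4 bp
  [18,31): 13 bp
  [31,34): 3 bp
  [34,44): 10 bp
  [44,49): 5 bp
  [49,65): 16 bp
  [65,71): 6 bp
  [71,92): 21 bp
  [92,99): 7 bp
  [99,107): 8 bp
  [107,132): 25 bp
  [132,147): 15 bp
  [147,171): 24 bp
  [171,179): 8 bp
  [179,186): 7 bp
  [186,198): 12 bp
  [198,225): 27 bp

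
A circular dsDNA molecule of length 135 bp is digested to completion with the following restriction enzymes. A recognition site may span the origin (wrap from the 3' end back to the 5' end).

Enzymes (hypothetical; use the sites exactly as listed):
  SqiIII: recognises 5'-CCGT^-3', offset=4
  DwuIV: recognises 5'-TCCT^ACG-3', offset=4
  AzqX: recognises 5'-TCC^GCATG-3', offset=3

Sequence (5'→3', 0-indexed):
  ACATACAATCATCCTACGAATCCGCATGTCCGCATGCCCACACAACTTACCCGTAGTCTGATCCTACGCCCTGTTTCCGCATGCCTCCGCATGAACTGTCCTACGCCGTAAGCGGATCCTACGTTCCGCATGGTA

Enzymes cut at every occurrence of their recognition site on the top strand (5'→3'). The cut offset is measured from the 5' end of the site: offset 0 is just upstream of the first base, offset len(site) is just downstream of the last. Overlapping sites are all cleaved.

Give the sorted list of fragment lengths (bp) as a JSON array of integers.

Per-enzyme occurrences:
  SqiIII CCGT/4: at [50, 105] ⇒ [54, 109]
  DwuIV TCCTACG/4: at [11, 61, 98, 116] ⇒ [15, 65, 102, 120]
  AzqX TCCGCATG/3: at [20, 28, 75, 85, 124] ⇒ [23, 31, 78, 88, 127]

All cut coordinates (distinct, sorted): [15, 23, 31, 54, 65, 78, 88, 102, 109, 120, 127]

Fragment lengths:
  15→23: 8 bp
  23→31: 8 bp
  31→54: 23 bp
  54→65: 11 bp
  65→78: 13 bp
  78→88: 10 bp
  88→102: 14 bp
  102→109: 7 bp
  109→120: 11 bp
  120→127: 7 bp
  127→15 (wrap): 135-127+15 = 23 bp

[7,7,8,8,10,11,11,13,14,23,23]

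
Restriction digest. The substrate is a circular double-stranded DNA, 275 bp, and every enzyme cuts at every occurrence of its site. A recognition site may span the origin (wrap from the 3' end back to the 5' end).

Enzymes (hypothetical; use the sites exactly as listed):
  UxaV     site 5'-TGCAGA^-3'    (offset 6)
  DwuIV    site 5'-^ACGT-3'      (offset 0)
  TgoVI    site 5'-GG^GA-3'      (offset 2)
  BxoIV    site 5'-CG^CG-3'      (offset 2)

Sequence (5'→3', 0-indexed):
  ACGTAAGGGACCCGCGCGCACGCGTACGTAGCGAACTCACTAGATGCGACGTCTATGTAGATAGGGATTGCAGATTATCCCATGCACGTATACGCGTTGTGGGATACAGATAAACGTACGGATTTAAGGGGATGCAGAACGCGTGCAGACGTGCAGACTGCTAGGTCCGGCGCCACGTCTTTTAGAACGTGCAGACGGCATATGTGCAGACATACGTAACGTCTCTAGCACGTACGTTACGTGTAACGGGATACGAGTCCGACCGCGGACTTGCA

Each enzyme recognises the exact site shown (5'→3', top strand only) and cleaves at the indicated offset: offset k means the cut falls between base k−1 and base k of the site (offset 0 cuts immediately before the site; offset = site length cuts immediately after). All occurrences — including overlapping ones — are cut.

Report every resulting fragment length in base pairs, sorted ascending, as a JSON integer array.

[1,2,3,3,3,4,5,5,6,6,7,8,8,8,8,9,9,9,10,11,11,11,11,12,15,16,17,17,17,23]

Scan for sites:
  UxaV (TGCAGA, off=6): starts [68, 132, 143, 151, 189, 204] → cuts [74, 138, 149, 157, 195, 210]
  DwuIV (ACGT, off=0): starts [0, 25, 48, 85, 113, 148, 174, 186, 213, 218, 229, 233, 238] → cuts [0, 25, 48, 85, 113, 148, 174, 186, 213, 218, 229, 233, 238]
  TgoVI (GGGA, off=2): starts [6, 63, 100, 128, 247] → cuts [8, 65, 102, 130, 249]
  BxoIV (CGCG, off=2): starts [12, 14, 20, 92, 139, 263] → cuts [14, 16, 22, 94, 141, 265]

All cut coordinates (distinct, sorted): [0, 8, 14, 16, 22, 25, 48, 65, 74, 85, 94, 102, 113, 130, 138, 141, 148, 149, 157, 174, 186, 195, 210, 213, 218, 229, 233, 238, 249, 265]

Fragments:
  0→8: 8 bp
  8→14: 6 bp
  14→16: 2 bp
  16→22: 6 bp
  22→25: 3 bp
  25→48: 23 bp
  48→65: 17 bp
  65→74: 9 bp
  74→85: 11 bp
  85→94: 9 bp
  94→102: 8 bp
  102→113: 11 bp
  113→130: 17 bp
  130→138: 8 bp
  138→141: 3 bp
  141→148: 7 bp
  148→149: 1 bp
  149→157: 8 bp
  157→174: 17 bp
  174→186: 12 bp
  186→195: 9 bp
  195→210: 15 bp
  210→213: 3 bp
  213→218: 5 bp
  218→229: 11 bp
  229→233: 4 bp
  233→238: 5 bp
  238→249: 11 bp
  249→265: 16 bp
  265→0 (wrap): 275-265+0 = 10 bp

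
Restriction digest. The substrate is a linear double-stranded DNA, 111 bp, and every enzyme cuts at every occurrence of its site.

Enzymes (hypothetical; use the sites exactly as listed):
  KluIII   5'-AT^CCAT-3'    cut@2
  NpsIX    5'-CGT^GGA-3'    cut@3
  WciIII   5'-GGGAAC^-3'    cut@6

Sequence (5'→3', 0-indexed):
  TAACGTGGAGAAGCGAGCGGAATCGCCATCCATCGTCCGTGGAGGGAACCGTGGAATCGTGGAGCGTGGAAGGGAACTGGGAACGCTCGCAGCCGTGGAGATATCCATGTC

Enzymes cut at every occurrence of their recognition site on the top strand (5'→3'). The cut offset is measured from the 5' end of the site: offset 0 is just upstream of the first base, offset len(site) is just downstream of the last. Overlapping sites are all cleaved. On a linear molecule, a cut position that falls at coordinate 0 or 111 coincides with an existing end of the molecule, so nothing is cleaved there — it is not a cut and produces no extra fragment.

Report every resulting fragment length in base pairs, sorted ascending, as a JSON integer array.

[3,6,7,7,7,8,8,9,10,11,12,23]

Scan for sites:
  KluIII ATCCAT/2: at [27, 102] ⇒ [29, 104]
  NpsIX CGTGGA/3: at [3, 37, 49, 57, 64, 93] ⇒ [6, 40, 52, 60, 67, 96]
  WciIII GGGAAC/6: at [43, 71, 78] ⇒ [49, 77, 84]

Pooled cuts: [6, 29, 40, 49, 52, 60, 67, 77, 84, 96, 104]

Fragment lengths:
  [0,6): 6 bp
  [6,29): 23 bp
  [29,40): 11 bp
  [40,49): 9 bp
  [49,52): 3 bp
  [52,60): 8 bp
  [60,67): 7 bp
  [67,77): 10 bp
  [77,84): 7 bp
  [84,96): 12 bp
  [96,104): 8 bp
  [104,111): 7 bp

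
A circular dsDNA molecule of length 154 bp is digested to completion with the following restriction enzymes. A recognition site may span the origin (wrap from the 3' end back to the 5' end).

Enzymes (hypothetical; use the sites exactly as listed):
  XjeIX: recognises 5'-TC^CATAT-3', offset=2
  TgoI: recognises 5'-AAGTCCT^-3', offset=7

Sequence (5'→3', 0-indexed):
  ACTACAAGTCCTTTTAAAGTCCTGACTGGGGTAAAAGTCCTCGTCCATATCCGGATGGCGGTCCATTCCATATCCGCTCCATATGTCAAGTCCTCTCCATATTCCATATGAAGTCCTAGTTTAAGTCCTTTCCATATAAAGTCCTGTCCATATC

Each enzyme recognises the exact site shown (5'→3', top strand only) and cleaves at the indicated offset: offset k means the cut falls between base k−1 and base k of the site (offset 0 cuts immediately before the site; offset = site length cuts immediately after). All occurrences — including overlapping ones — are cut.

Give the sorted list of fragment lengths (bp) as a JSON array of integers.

Scan for sites:
  XjeIX TCCATAT/2: at [43, 66, 77, 95, 102, 130, 146] ⇒ [45, 68, 79, 97, 104, 132, 148]
  TgoI AAGTCCT/7: at [5, 16, 34, 87, 110, 122, 138] ⇒ [12, 23, 41, 94, 117, 129, 145]

Pooled cuts: [12, 23, 41, 45, 68, 79, 94, 97, 104, 117, 129, 132, 145, 148]

Fragment lengths:
  12→23: 11 bp
  23→41: 18 bp
  41→45: 4 bp
  45→68: 23 bp
  68→79: 11 bp
  79→94: 15 bp
  94→97: 3 bp
  97→104: 7 bp
  104→117: 13 bp
  117→129: 12 bp
  129→132: 3 bp
  132→145: 13 bp
  145→148: 3 bp
  148→12 (wrap): 154-148+12 = 18 bp

[3,3,3,4,7,11,11,12,13,13,15,18,18,23]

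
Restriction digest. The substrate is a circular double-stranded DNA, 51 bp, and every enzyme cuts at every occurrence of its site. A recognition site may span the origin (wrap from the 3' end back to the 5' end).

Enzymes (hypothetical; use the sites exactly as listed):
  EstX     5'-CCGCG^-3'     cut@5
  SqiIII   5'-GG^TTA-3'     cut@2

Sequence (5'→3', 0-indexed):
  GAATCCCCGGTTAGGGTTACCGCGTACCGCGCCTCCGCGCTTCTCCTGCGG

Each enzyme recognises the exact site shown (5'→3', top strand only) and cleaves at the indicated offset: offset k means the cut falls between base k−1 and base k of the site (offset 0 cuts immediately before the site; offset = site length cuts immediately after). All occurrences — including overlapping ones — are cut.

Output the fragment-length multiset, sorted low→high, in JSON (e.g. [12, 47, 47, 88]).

Site scan:
  EstX CCGCG/5: at [19, 26, 34] ⇒ [24, 31, 39]
  SqiIII GGTTA/2: at [8, 14] ⇒ [10, 16]

All cut coordinates (distinct, sorted): [10, 16, 24, 31, 39]

Fragment lengths:
  10→16: 6 bp
  16→24: 8 bp
  24→31: 7 bp
  31→39: 8 bp
  39→10 (wrap): 51-39+10 = 22 bp

[6,7,8,8,22]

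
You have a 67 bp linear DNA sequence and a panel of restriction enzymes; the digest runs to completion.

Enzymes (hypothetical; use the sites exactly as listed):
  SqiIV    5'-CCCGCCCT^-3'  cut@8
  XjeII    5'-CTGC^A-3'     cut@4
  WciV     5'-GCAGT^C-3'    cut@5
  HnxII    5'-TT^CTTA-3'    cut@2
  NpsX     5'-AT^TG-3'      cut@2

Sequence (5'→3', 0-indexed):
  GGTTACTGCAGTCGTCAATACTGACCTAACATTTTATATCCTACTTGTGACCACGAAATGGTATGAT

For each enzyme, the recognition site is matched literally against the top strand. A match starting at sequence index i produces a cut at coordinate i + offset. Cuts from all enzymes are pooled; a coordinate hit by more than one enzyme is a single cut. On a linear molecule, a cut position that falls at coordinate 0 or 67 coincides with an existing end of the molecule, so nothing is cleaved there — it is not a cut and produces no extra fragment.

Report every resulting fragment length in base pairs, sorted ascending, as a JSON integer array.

Per-enzyme occurrences:
  SqiIV (CCCGCCCT, off=8): no sites
  XjeII CTGCA/4: at [5] ⇒ [9]
  WciV GCAGTC/5: at [7] ⇒ [12]
  HnxII (TTCTTA, off=2): no sites
  NpsX (ATTG, off=2): no sites

All cut coordinates (distinct, sorted): [9, 12]

Fragments:
  [0,9): 9 bp
  [9,12): 3 bp
  [12,67): 55 bp

[3,9,55]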